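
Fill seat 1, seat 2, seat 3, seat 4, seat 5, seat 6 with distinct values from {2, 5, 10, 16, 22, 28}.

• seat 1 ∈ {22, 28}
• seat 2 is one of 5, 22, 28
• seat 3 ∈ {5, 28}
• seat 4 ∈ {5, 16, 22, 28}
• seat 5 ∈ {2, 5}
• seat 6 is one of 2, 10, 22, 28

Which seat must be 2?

seat 5

Among the 6 variables, 10 fits only seat 6 (and all 6 values in {2, 5, 10, 16, 22, 28} must be used), so seat 6 = 10.
The 5 still-open variables together cover exactly {2, 5, 16, 22, 28} — 5 values for 5 variables — and 2 appears only in seat 5's list, so seat 5 = 2.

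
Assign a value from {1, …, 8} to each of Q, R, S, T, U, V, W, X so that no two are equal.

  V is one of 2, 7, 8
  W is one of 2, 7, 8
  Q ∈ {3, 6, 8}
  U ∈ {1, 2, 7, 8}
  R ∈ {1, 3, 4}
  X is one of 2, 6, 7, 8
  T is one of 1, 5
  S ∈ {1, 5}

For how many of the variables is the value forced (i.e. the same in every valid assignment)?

3

Among the 8 variables, 4 fits only R (and all 8 values in {1, 2, 3, 4, 5, 6, 7, 8} must be used), so R = 4.
Among the 7 still-open variables, 3 fits only Q (and all 7 values in {1, 2, 3, 5, 6, 7, 8} must be used), so Q = 3.
The 6 still-open variables together cover exactly {1, 2, 5, 6, 7, 8} — 6 values for 6 variables — and 6 appears only in X's list, so X = 6.
S and T between them cover only {1, 5} — a naked pair. Remove those values from U.
Determined: Q=3, R=4, X=6. The other variables each still have more than one consistent value. That makes 3.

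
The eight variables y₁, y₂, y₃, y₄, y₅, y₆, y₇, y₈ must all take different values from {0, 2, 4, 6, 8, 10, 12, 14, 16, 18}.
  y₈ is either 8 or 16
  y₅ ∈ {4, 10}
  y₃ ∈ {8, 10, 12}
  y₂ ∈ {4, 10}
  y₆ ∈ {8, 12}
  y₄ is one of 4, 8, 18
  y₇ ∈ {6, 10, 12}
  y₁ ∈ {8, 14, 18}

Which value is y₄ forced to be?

18

The 8 variables draw from only 8 values {4, 6, 8, 10, 12, 14, 16, 18}, so each is used; only y₇ can be 6, hence y₇ = 6.
The 7 still-open variables together cover exactly {4, 8, 10, 12, 14, 16, 18} — 7 values for 7 variables — and 14 appears only in y₁'s list, so y₁ = 14.
The 6 still-open variables together cover exactly {4, 8, 10, 12, 16, 18} — 6 values for 6 variables — and 16 appears only in y₈'s list, so y₈ = 16.
The 5 still-open variables draw from only 5 values {4, 8, 10, 12, 18}, so each is used; only y₄ can be 18, hence y₄ = 18.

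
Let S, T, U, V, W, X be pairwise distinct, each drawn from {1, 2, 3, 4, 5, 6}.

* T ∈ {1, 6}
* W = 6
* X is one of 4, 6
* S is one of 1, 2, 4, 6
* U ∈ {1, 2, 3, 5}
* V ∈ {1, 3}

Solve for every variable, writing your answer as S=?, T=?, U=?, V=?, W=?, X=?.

S=2, T=1, U=5, V=3, W=6, X=4

W must be 6 (only option left). So S, T, X can't be 6.
That leaves X = 4. Strike 4 from S.
T must be 1 (only option left). So S, U, V can't be 1.
V must be 3 (only option left). Strike 3 from U.
That leaves S = 2. Eliminate 2 elsewhere: U.
That leaves U = 5.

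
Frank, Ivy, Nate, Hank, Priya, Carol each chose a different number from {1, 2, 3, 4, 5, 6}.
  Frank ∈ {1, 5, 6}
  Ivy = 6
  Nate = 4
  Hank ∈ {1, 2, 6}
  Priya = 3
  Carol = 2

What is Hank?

1

Ivy must be 6 (only option left). Strike 6 from Frank, Hank.
Nate must be 4 (only option left).
Priya must be 3 (only option left).
That leaves Carol = 2. So Hank can't be 2.
So Hank = 1.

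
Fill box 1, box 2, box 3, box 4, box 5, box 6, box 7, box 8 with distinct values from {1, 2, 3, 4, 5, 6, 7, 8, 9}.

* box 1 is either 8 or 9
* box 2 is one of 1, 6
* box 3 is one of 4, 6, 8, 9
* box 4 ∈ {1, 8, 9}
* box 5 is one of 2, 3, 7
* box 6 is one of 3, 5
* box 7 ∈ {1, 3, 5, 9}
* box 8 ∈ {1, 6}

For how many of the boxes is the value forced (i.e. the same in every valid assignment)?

The 2 variables box 2 and box 8 are confined to {1, 6}, which locks those values in; drop them from box 3, box 4, box 7.
box 1 and box 4 between them cover only {8, 9} — a naked pair. Remove those values from box 3, box 7.
box 3 has just one choice, so box 3 = 4.
box 6 and box 7 share exactly the 2 values {3, 5}; by pigeonhole those values go to them, so strike 3, 5 from box 5.
Determined: box 3=4. The other boxes each still have more than one consistent value. That makes 1.

1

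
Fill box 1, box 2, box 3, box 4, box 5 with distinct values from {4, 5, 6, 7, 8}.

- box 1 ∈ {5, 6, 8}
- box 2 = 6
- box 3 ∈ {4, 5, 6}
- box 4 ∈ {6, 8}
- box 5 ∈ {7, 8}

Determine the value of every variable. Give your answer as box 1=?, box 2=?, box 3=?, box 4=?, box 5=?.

box 2 must be 6 (only option left). Strike 6 from box 1, box 3, box 4.
box 4 has just one choice, so box 4 = 8. Strike 8 from box 1, box 5.
box 5's domain is down to {7}, so box 5 = 7.
box 1's domain is down to {5}, so box 1 = 5. Eliminate 5 elsewhere: box 3.
box 3's domain is down to {4}, so box 3 = 4.

box 1=5, box 2=6, box 3=4, box 4=8, box 5=7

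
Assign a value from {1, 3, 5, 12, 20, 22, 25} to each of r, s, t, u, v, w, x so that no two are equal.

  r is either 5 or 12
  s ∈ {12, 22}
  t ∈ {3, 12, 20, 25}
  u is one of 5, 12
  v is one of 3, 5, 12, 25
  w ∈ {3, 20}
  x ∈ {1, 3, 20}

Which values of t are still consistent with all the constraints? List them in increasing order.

3, 20, 25

The 7 variables together cover exactly {1, 3, 5, 12, 20, 22, 25} — 7 values for 7 variables — and 1 appears only in x's list, so x = 1.
Among the 6 still-open variables, 22 fits only s (and all 6 values in {3, 5, 12, 20, 22, 25} must be used), so s = 22.
The 2 variables r and u are confined to {5, 12}, which locks those values in; drop them from t, v.
No further eliminations apply; t can still be any of 3, 20, 25.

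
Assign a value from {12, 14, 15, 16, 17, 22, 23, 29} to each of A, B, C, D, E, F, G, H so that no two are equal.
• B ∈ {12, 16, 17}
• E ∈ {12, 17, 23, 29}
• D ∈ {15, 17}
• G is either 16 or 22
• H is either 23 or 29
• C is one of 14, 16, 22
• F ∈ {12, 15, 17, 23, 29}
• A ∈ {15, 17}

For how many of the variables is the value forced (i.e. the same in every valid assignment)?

3

The 8 variables together cover exactly {12, 14, 15, 16, 17, 22, 23, 29} — 8 values for 8 variables — and 14 appears only in C's list, so C = 14.
The 7 still-open variables together cover exactly {12, 15, 16, 17, 22, 23, 29} — 7 values for 7 variables — and 22 appears only in G's list, so G = 22.
The 6 still-open variables draw from only 6 values {12, 15, 16, 17, 23, 29}, so each is used; only B can be 16, hence B = 16.
A and D share exactly the 2 values {15, 17}; by pigeonhole those values go to them, so strike 15, 17 from E, F.
Determined: B=16, C=14, G=22. The other variables each still have more than one consistent value. That makes 3.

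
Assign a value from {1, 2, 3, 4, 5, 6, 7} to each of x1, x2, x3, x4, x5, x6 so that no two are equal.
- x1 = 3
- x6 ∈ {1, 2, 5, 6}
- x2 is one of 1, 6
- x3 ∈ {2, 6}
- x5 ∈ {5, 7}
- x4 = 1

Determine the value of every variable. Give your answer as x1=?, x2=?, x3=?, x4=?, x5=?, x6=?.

x1=3, x2=6, x3=2, x4=1, x5=7, x6=5

x1 has just one choice, so x1 = 3.
x4 must be 1 (only option left). Eliminate 1 elsewhere: x2, x6.
x2's domain is down to {6}, so x2 = 6. Eliminate 6 elsewhere: x3, x6.
x3 has just one choice, so x3 = 2. Strike 2 from x6.
x6 must be 5 (only option left). Remove 5 from x5.
x5's domain is down to {7}, so x5 = 7.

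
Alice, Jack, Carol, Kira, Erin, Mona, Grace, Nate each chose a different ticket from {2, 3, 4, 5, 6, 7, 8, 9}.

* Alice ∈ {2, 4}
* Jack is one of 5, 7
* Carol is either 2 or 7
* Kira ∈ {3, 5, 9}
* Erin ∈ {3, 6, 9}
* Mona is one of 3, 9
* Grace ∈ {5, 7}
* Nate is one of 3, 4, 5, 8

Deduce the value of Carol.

The 8 variables draw from only 8 values {2, 3, 4, 5, 6, 7, 8, 9}, so each is used; only Erin can be 6, hence Erin = 6.
Among the 7 still-open variables, 8 fits only Nate (and all 7 values in {2, 3, 4, 5, 7, 8, 9} must be used), so Nate = 8.
The 6 still-open variables draw from only 6 values {2, 3, 4, 5, 7, 9}, so each is used; only Alice can be 4, hence Alice = 4.
The 5 still-open variables draw from only 5 values {2, 3, 5, 7, 9}, so each is used; only Carol can be 2, hence Carol = 2.

2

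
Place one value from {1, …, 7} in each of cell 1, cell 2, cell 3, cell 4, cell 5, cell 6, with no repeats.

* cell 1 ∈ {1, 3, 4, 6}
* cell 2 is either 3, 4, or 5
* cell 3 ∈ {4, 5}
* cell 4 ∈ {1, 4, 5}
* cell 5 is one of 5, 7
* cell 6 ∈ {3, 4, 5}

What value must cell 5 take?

Among the 6 variables, 6 fits only cell 1 (and all 6 values in {1, 3, 4, 5, 6, 7} must be used), so cell 1 = 6.
The 5 still-open variables together cover exactly {1, 3, 4, 5, 7} — 5 values for 5 variables — and 1 appears only in cell 4's list, so cell 4 = 1.
Among the 4 still-open variables, 7 fits only cell 5 (and all 4 values in {3, 4, 5, 7} must be used), so cell 5 = 7.

7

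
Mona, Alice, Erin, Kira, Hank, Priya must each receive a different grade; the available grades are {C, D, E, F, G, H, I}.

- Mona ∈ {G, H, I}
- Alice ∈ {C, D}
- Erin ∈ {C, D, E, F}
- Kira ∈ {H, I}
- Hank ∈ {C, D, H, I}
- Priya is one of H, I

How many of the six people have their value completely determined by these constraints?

1

Kira and Priya between them cover only {H, I} — a naked pair. Remove those values from Mona, Hank.
Mona's domain is down to {G}, so Mona = G.
Alice and Hank between them cover only {C, D} — a naked pair. Remove those values from Erin.
Determined: Mona=G. The other people each still have more than one consistent value. That makes 1.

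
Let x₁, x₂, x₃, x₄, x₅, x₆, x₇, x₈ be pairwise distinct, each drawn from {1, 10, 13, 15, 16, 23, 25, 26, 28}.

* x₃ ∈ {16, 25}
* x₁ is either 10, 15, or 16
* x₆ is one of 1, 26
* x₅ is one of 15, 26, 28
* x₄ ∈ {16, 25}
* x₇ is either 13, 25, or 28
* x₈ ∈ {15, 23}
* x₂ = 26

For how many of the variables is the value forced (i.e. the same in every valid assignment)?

x₂ must be 26 (only option left). Remove 26 from x₅, x₆.
That leaves x₆ = 1.
x₃ and x₄ between them cover only {16, 25} — a naked pair. Remove those values from x₁, x₇.
Determined: x₂=26, x₆=1. The other variables each still have more than one consistent value. That makes 2.

2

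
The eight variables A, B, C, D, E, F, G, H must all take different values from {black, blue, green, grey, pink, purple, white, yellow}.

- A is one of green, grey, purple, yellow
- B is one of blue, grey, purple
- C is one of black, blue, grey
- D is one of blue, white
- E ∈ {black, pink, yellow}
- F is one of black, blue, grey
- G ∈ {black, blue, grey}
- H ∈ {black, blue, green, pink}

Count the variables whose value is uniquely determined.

The 8 variables draw from only 8 values {black, blue, green, grey, pink, purple, white, yellow}, so each is used; only D can be white, hence D = white.
C, F, G between them cover only {black, blue, grey} — a naked triple. Remove those values from A, B, E, H.
That leaves B = purple. Strike purple from A.
Determined: B=purple, D=white. The other variables each still have more than one consistent value. That makes 2.

2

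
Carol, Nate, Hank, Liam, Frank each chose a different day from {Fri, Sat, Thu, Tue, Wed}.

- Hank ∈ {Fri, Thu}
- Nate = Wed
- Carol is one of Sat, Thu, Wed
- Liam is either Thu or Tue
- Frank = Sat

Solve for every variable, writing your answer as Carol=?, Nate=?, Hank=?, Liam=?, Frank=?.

Carol=Thu, Nate=Wed, Hank=Fri, Liam=Tue, Frank=Sat

Nate's domain is down to {Wed}, so Nate = Wed. So Carol can't be Wed.
Frank must be Sat (only option left). So Carol can't be Sat.
Carol's domain is down to {Thu}, so Carol = Thu. So Hank, Liam can't be Thu.
That leaves Hank = Fri.
Liam's domain is down to {Tue}, so Liam = Tue.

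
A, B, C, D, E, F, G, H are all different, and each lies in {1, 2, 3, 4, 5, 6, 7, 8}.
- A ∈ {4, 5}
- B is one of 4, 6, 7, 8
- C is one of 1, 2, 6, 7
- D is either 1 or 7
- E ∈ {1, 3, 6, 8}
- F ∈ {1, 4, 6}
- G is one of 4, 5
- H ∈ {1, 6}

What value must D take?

7

The 8 variables together cover exactly {1, 2, 3, 4, 5, 6, 7, 8} — 8 values for 8 variables — and 2 appears only in C's list, so C = 2.
The 7 still-open variables draw from only 7 values {1, 3, 4, 5, 6, 7, 8}, so each is used; only E can be 3, hence E = 3.
Among the 6 still-open variables, 8 fits only B (and all 6 values in {1, 4, 5, 6, 7, 8} must be used), so B = 8.
Among the 5 still-open variables, 7 fits only D (and all 5 values in {1, 4, 5, 6, 7} must be used), so D = 7.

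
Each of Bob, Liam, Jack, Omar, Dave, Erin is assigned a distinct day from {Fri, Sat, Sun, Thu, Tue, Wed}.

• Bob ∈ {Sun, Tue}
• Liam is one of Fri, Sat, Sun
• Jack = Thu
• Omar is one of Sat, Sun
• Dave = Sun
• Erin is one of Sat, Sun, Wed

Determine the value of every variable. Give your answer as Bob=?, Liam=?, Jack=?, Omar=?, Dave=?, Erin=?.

Bob=Tue, Liam=Fri, Jack=Thu, Omar=Sat, Dave=Sun, Erin=Wed

Jack must be Thu (only option left).
Dave has just one choice, so Dave = Sun. Strike Sun from Bob, Liam, Omar, Erin.
Bob must be Tue (only option left).
Omar's domain is down to {Sat}, so Omar = Sat. So Liam, Erin can't be Sat.
Erin has just one choice, so Erin = Wed.
Liam must be Fri (only option left).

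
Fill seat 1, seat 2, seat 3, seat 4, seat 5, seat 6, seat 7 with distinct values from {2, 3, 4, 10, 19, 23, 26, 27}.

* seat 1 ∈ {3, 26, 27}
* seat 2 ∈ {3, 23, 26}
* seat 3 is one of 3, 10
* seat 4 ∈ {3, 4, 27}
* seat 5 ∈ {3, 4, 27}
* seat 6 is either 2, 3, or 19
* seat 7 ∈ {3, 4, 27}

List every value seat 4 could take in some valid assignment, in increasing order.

seat 4, seat 5, seat 7 share exactly the 3 values {3, 4, 27}; by pigeonhole those values go to them, so strike 3, 4, 27 from seat 1, seat 2, seat 3, seat 6.
seat 1 has just one choice, so seat 1 = 26. Eliminate 26 elsewhere: seat 2.
seat 2's domain is down to {23}, so seat 2 = 23.
seat 3's domain is down to {10}, so seat 3 = 10.
No further eliminations apply; seat 4 can still be any of 3, 4, 27.

3, 4, 27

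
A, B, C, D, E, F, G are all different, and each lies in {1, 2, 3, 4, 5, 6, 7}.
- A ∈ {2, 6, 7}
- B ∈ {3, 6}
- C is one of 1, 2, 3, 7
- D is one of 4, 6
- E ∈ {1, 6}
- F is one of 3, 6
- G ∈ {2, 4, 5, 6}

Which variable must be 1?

Among the 7 variables, 5 fits only G (and all 7 values in {1, 2, 3, 4, 5, 6, 7} must be used), so G = 5.
The 6 still-open variables together cover exactly {1, 2, 3, 4, 6, 7} — 6 values for 6 variables — and 4 appears only in D's list, so D = 4.
B and F between them cover only {3, 6} — a naked pair. Remove those values from A, C, E.
So 1 goes to E.

E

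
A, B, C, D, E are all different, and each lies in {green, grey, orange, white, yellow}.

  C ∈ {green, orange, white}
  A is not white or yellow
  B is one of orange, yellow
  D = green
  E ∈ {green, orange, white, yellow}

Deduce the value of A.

grey

D's domain is down to {green}, so D = green. Strike green from A, C, E.
The 4 still-open variables draw from only 4 values {grey, orange, white, yellow}, so each is used; only A can be grey, hence A = grey.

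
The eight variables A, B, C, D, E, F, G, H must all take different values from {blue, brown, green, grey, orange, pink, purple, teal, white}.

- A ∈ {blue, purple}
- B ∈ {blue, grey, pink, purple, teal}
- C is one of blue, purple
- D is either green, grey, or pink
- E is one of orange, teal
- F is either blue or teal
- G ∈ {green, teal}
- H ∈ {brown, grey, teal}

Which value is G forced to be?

green

Among the 8 variables, brown fits only H (and all 8 values in {blue, brown, green, grey, orange, pink, purple, teal} must be used), so H = brown.
Among the 7 still-open variables, orange fits only E (and all 7 values in {blue, green, grey, orange, pink, purple, teal} must be used), so E = orange.
A and C share exactly the 2 values {blue, purple}; by pigeonhole those values go to them, so strike blue, purple from B, F.
F must be teal (only option left). Eliminate teal elsewhere: B, G.
So G = green.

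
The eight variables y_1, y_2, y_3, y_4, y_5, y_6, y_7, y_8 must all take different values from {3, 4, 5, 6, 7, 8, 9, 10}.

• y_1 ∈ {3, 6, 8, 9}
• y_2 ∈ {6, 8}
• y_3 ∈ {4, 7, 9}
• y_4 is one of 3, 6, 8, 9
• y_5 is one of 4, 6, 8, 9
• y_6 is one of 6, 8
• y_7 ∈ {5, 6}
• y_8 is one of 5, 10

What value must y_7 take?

The 8 variables together cover exactly {3, 4, 5, 6, 7, 8, 9, 10} — 8 values for 8 variables — and 7 appears only in y_3's list, so y_3 = 7.
Among the 7 still-open variables, 4 fits only y_5 (and all 7 values in {3, 4, 5, 6, 8, 9, 10} must be used), so y_5 = 4.
Among the 6 still-open variables, 10 fits only y_8 (and all 6 values in {3, 5, 6, 8, 9, 10} must be used), so y_8 = 10.
Among the 5 still-open variables, 5 fits only y_7 (and all 5 values in {3, 5, 6, 8, 9} must be used), so y_7 = 5.

5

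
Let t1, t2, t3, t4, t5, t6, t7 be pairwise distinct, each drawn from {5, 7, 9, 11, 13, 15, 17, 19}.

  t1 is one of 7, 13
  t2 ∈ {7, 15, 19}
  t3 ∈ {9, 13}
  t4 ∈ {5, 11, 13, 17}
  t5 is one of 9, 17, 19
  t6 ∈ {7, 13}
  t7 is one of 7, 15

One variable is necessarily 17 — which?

t5

t1 and t6 share exactly the 2 values {7, 13}; by pigeonhole those values go to them, so strike 7, 13 from t2, t3, t4, t7.
That leaves t3 = 9. So t5 can't be 9.
t7 must be 15 (only option left). Eliminate 15 elsewhere: t2.
t2 has just one choice, so t2 = 19. So t5 can't be 19.
So 17 goes to t5.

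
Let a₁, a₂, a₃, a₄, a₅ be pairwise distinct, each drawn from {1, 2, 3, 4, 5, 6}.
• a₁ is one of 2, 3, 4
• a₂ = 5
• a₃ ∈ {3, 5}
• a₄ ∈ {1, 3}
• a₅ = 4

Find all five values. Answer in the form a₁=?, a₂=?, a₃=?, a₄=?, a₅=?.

a₁=2, a₂=5, a₃=3, a₄=1, a₅=4

a₂ has just one choice, so a₂ = 5. Strike 5 from a₃.
That leaves a₃ = 3. Eliminate 3 elsewhere: a₁, a₄.
a₄ must be 1 (only option left).
a₅ must be 4 (only option left). Strike 4 from a₁.
a₁ has just one choice, so a₁ = 2.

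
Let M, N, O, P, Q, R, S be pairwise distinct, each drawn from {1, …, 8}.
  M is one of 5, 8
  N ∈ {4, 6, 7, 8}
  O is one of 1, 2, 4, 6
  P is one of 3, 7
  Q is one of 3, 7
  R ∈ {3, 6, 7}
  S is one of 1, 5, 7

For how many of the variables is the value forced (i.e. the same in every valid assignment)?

1

P and Q between them cover only {3, 7} — a naked pair. Remove those values from N, R, S.
R has just one choice, so R = 6. Strike 6 from N, O.
Determined: R=6. The other variables each still have more than one consistent value. That makes 1.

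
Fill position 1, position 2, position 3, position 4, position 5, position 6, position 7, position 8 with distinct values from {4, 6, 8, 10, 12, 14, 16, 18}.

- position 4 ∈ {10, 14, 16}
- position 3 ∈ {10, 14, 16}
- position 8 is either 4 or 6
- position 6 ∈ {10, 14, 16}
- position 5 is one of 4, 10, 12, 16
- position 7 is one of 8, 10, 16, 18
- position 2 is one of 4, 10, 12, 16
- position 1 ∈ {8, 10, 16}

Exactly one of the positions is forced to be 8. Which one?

Among the 8 variables, 6 fits only position 8 (and all 8 values in {4, 6, 8, 10, 12, 14, 16, 18} must be used), so position 8 = 6.
Among the 7 still-open variables, 18 fits only position 7 (and all 7 values in {4, 8, 10, 12, 14, 16, 18} must be used), so position 7 = 18.
Among the 6 still-open variables, 8 fits only position 1 (and all 6 values in {4, 8, 10, 12, 14, 16} must be used), so position 1 = 8.

position 1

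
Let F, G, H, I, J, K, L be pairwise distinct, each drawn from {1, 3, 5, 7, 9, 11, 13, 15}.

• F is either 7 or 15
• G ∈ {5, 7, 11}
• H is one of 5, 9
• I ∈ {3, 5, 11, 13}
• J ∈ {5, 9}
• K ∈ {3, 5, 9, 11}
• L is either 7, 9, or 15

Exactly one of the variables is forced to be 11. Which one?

G

Among the 7 variables, 13 fits only I (and all 7 values in {3, 5, 7, 9, 11, 13, 15} must be used), so I = 13.
The 6 still-open variables draw from only 6 values {3, 5, 7, 9, 11, 15}, so each is used; only K can be 3, hence K = 3.
The 5 still-open variables together cover exactly {5, 7, 9, 11, 15} — 5 values for 5 variables — and 11 appears only in G's list, so G = 11.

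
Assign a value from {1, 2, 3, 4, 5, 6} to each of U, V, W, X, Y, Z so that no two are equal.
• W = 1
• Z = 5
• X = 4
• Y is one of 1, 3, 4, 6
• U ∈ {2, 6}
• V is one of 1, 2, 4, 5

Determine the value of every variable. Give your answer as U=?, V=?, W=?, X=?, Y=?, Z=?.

U=6, V=2, W=1, X=4, Y=3, Z=5

W must be 1 (only option left). Strike 1 from V, Y.
X has just one choice, so X = 4. So V, Y can't be 4.
Z's domain is down to {5}, so Z = 5. So V can't be 5.
V must be 2 (only option left). Strike 2 from U.
U's domain is down to {6}, so U = 6. So Y can't be 6.
Y has just one choice, so Y = 3.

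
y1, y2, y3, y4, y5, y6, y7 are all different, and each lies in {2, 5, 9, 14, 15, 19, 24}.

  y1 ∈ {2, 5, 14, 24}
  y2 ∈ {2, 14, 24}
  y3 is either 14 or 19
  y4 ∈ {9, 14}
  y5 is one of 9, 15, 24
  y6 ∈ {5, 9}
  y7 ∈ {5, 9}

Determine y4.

14

The 7 variables draw from only 7 values {2, 5, 9, 14, 15, 19, 24}, so each is used; only y5 can be 15, hence y5 = 15.
The 6 still-open variables draw from only 6 values {2, 5, 9, 14, 19, 24}, so each is used; only y3 can be 19, hence y3 = 19.
y6 and y7 share exactly the 2 values {5, 9}; by pigeonhole those values go to them, so strike 5, 9 from y1, y4.
So y4 = 14.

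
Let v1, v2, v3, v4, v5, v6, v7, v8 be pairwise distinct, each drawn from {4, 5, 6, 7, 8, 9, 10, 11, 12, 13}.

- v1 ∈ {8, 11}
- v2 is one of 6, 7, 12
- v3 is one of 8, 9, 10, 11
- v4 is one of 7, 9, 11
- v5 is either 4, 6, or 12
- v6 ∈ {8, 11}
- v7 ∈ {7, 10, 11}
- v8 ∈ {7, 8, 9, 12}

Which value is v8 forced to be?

Among the 8 variables, 4 fits only v5 (and all 8 values in {4, 6, 7, 8, 9, 10, 11, 12} must be used), so v5 = 4.
The 7 still-open variables together cover exactly {6, 7, 8, 9, 10, 11, 12} — 7 values for 7 variables — and 6 appears only in v2's list, so v2 = 6.
The 6 still-open variables together cover exactly {7, 8, 9, 10, 11, 12} — 6 values for 6 variables — and 12 appears only in v8's list, so v8 = 12.

12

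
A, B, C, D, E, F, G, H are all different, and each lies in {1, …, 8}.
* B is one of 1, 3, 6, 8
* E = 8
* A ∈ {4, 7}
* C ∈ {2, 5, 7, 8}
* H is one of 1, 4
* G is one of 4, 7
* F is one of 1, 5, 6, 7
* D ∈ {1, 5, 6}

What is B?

E's domain is down to {8}, so E = 8. Strike 8 from B, C.
The 7 still-open variables draw from only 7 values {1, 2, 3, 4, 5, 6, 7}, so each is used; only C can be 2, hence C = 2.
The 6 still-open variables draw from only 6 values {1, 3, 4, 5, 6, 7}, so each is used; only B can be 3, hence B = 3.

3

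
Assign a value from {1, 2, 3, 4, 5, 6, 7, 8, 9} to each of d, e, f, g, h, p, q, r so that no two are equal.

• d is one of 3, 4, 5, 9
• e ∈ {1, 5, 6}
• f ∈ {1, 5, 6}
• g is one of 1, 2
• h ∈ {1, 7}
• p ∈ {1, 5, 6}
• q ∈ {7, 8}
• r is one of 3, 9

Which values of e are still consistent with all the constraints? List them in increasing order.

e, f, p between them cover only {1, 5, 6} — a naked triple. Remove those values from d, g, h.
That leaves g = 2.
h has just one choice, so h = 7. So q can't be 7.
q has just one choice, so q = 8.
No further eliminations apply; e can still be any of 1, 5, 6.

1, 5, 6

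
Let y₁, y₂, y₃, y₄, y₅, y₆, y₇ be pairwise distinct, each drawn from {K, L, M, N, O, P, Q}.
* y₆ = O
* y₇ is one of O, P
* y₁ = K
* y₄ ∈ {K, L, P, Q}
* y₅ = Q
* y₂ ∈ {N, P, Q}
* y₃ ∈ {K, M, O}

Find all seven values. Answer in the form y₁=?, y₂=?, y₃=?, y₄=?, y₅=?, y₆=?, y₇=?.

y₁=K, y₂=N, y₃=M, y₄=L, y₅=Q, y₆=O, y₇=P

y₁ must be K (only option left). Remove K from y₃, y₄.
That leaves y₅ = Q. Strike Q from y₂, y₄.
y₆'s domain is down to {O}, so y₆ = O. Eliminate O elsewhere: y₃, y₇.
y₇ must be P (only option left). Eliminate P elsewhere: y₂, y₄.
y₂ has just one choice, so y₂ = N.
y₃ has just one choice, so y₃ = M.
y₄ must be L (only option left).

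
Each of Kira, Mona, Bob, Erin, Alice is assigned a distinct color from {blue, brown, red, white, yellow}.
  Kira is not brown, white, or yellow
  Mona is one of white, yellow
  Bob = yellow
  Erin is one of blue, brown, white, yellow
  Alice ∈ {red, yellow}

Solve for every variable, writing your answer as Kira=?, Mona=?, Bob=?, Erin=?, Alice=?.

Bob must be yellow (only option left). So Mona, Erin, Alice can't be yellow.
Alice has just one choice, so Alice = red. Strike red from Kira.
Kira's domain is down to {blue}, so Kira = blue. Eliminate blue elsewhere: Erin.
Mona must be white (only option left). Eliminate white elsewhere: Erin.
That leaves Erin = brown.

Kira=blue, Mona=white, Bob=yellow, Erin=brown, Alice=red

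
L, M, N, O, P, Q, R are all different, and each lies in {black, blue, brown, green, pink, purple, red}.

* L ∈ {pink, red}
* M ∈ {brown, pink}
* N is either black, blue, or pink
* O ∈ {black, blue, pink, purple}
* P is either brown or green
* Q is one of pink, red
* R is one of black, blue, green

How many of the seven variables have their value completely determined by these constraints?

The 7 variables together cover exactly {black, blue, brown, green, pink, purple, red} — 7 values for 7 variables — and purple appears only in O's list, so O = purple.
L and Q share exactly the 2 values {pink, red}; by pigeonhole those values go to them, so strike pink, red from M, N.
That leaves M = brown. Eliminate brown elsewhere: P.
P has just one choice, so P = green. Remove green from R.
Determined: M=brown, O=purple, P=green. The other variables each still have more than one consistent value. That makes 3.

3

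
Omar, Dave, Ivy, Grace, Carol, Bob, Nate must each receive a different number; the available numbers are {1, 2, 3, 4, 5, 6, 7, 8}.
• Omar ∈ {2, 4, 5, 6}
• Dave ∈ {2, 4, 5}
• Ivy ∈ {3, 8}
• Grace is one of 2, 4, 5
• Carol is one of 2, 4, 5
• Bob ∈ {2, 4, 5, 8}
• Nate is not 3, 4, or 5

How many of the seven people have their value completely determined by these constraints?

Dave, Grace, Carol between them cover only {2, 4, 5} — a naked triple. Remove those values from Omar, Bob, Nate.
Omar must be 6 (only option left). So Nate can't be 6.
Bob must be 8 (only option left). So Ivy, Nate can't be 8.
Ivy must be 3 (only option left).
Determined: Omar=6, Ivy=3, Bob=8. The other people each still have more than one consistent value. That makes 3.

3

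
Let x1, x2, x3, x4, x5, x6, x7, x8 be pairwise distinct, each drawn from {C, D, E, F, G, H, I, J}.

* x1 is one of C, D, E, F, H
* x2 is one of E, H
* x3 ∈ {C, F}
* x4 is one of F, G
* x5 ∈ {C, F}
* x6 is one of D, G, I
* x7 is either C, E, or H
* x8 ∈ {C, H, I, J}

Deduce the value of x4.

G

The 8 variables together cover exactly {C, D, E, F, G, H, I, J} — 8 values for 8 variables — and J appears only in x8's list, so x8 = J.
The 7 still-open variables together cover exactly {C, D, E, F, G, H, I} — 7 values for 7 variables — and I appears only in x6's list, so x6 = I.
The 6 still-open variables draw from only 6 values {C, D, E, F, G, H}, so each is used; only x1 can be D, hence x1 = D.
Among the 5 still-open variables, G fits only x4 (and all 5 values in {C, E, F, G, H} must be used), so x4 = G.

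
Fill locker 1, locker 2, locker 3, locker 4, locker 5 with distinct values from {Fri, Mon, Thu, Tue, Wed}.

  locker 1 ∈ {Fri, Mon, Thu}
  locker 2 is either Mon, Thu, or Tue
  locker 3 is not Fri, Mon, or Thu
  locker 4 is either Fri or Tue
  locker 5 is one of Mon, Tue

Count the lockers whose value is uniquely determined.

The 5 variables together cover exactly {Fri, Mon, Thu, Tue, Wed} — 5 values for 5 variables — and Wed appears only in locker 3's list, so locker 3 = Wed.
Determined: locker 3=Wed. The other lockers each still have more than one consistent value. That makes 1.

1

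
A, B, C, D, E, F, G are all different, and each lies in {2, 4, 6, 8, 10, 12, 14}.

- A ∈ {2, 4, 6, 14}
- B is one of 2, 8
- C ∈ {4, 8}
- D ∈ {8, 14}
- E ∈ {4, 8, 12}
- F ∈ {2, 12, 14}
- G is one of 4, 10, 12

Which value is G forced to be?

The 7 variables draw from only 7 values {2, 4, 6, 8, 10, 12, 14}, so each is used; only A can be 6, hence A = 6.
Among the 6 still-open variables, 10 fits only G (and all 6 values in {2, 4, 8, 10, 12, 14} must be used), so G = 10.

10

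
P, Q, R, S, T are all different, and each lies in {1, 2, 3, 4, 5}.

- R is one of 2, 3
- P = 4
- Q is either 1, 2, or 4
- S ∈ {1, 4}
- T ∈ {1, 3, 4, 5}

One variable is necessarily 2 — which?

P's domain is down to {4}, so P = 4. Remove 4 from Q, S, T.
That leaves S = 1. Strike 1 from Q, T.
So 2 goes to Q.

Q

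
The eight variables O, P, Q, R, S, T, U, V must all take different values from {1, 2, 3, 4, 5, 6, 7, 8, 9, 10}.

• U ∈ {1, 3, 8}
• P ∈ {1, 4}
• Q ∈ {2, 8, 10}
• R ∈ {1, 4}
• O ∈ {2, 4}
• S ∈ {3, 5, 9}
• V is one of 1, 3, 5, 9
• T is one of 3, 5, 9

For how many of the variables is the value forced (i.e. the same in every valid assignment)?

The 8 variables together cover exactly {1, 2, 3, 4, 5, 8, 9, 10} — 8 values for 8 variables — and 10 appears only in Q's list, so Q = 10.
Among the 7 still-open variables, 2 fits only O (and all 7 values in {1, 2, 3, 4, 5, 8, 9} must be used), so O = 2.
The 6 still-open variables together cover exactly {1, 3, 4, 5, 8, 9} — 6 values for 6 variables — and 8 appears only in U's list, so U = 8.
The 2 variables P and R are confined to {1, 4}, which locks those values in; drop them from V.
Determined: O=2, Q=10, U=8. The other variables each still have more than one consistent value. That makes 3.

3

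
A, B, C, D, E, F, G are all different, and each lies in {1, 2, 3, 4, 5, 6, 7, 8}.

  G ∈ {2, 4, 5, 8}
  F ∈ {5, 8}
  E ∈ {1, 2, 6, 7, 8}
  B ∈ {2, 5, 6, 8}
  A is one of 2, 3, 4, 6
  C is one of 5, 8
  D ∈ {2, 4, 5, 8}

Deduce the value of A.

The 2 variables C and F are confined to {5, 8}, which locks those values in; drop them from B, D, E, G.
The 2 variables D and G are confined to {2, 4}, which locks those values in; drop them from A, B, E.
B has just one choice, so B = 6. Eliminate 6 elsewhere: A, E.
So A = 3.

3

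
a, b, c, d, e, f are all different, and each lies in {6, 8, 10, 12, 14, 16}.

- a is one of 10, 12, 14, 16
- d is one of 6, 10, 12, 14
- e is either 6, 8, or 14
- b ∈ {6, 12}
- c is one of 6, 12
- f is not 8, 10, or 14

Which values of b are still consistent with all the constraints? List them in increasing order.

The 6 variables draw from only 6 values {6, 8, 10, 12, 14, 16}, so each is used; only e can be 8, hence e = 8.
The 2 variables b and c are confined to {6, 12}, which locks those values in; drop them from a, d, f.
f has just one choice, so f = 16. Strike 16 from a.
No further eliminations apply; b can still be any of 6, 12.

6, 12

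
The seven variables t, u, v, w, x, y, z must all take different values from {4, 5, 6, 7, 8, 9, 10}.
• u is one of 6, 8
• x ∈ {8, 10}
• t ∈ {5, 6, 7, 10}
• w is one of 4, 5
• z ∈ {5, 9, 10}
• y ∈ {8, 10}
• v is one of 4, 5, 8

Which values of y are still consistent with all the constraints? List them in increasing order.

8, 10

The 7 variables draw from only 7 values {4, 5, 6, 7, 8, 9, 10}, so each is used; only t can be 7, hence t = 7.
The 6 still-open variables draw from only 6 values {4, 5, 6, 8, 9, 10}, so each is used; only u can be 6, hence u = 6.
The 5 still-open variables together cover exactly {4, 5, 8, 9, 10} — 5 values for 5 variables — and 9 appears only in z's list, so z = 9.
x and y share exactly the 2 values {8, 10}; by pigeonhole those values go to them, so strike 8, 10 from v.
No further eliminations apply; y can still be any of 8, 10.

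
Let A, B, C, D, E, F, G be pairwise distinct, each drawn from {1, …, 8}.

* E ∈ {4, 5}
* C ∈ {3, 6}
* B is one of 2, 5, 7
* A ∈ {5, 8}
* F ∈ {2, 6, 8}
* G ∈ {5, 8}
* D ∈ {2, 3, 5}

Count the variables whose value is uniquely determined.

2

The 7 variables together cover exactly {2, 3, 4, 5, 6, 7, 8} — 7 values for 7 variables — and 4 appears only in E's list, so E = 4.
The 6 still-open variables draw from only 6 values {2, 3, 5, 6, 7, 8}, so each is used; only B can be 7, hence B = 7.
A and G share exactly the 2 values {5, 8}; by pigeonhole those values go to them, so strike 5, 8 from D, F.
Determined: B=7, E=4. The other variables each still have more than one consistent value. That makes 2.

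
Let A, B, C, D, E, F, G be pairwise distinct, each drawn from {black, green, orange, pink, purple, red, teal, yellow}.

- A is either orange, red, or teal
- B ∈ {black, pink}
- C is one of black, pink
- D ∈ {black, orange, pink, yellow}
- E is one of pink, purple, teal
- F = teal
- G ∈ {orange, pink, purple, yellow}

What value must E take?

purple

F must be teal (only option left). Strike teal from A, E.
The 6 still-open variables together cover exactly {black, orange, pink, purple, red, yellow} — 6 values for 6 variables — and red appears only in A's list, so A = red.
B and C between them cover only {black, pink} — a naked pair. Remove those values from D, E, G.
So E = purple.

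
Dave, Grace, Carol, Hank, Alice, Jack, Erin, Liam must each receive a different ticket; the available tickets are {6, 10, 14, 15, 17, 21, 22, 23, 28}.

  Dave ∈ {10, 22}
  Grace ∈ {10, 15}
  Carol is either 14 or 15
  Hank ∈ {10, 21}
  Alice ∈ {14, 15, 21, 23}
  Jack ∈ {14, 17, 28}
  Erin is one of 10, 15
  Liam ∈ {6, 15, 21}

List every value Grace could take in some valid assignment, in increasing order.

The 2 variables Grace and Erin are confined to {10, 15}, which locks those values in; drop them from Dave, Carol, Hank, Alice, Liam.
Dave has just one choice, so Dave = 22.
That leaves Carol = 14. Remove 14 from Alice, Jack.
Hank has just one choice, so Hank = 21. So Alice, Liam can't be 21.
That leaves Alice = 23.
Liam must be 6 (only option left).
No further eliminations apply; Grace can still be any of 10, 15.

10, 15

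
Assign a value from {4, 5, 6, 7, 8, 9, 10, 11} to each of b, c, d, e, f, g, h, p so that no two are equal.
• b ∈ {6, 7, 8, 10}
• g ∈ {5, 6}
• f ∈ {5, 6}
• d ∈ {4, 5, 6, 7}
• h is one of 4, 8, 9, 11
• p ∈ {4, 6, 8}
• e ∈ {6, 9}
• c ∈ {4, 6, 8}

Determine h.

11

Among the 8 variables, 10 fits only b (and all 8 values in {4, 5, 6, 7, 8, 9, 10, 11} must be used), so b = 10.
The 7 still-open variables draw from only 7 values {4, 5, 6, 7, 8, 9, 11}, so each is used; only d can be 7, hence d = 7.
The 6 still-open variables draw from only 6 values {4, 5, 6, 8, 9, 11}, so each is used; only h can be 11, hence h = 11.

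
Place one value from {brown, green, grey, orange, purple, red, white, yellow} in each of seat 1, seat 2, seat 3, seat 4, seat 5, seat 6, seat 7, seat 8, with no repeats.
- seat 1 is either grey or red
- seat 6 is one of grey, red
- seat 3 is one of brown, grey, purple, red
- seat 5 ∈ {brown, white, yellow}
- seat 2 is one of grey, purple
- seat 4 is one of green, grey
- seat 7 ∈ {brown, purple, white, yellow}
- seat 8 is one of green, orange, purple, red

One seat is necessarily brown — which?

seat 3

Among the 8 variables, orange fits only seat 8 (and all 8 values in {brown, green, grey, orange, purple, red, white, yellow} must be used), so seat 8 = orange.
The 7 still-open variables draw from only 7 values {brown, green, grey, purple, red, white, yellow}, so each is used; only seat 4 can be green, hence seat 4 = green.
seat 1 and seat 6 share exactly the 2 values {grey, red}; by pigeonhole those values go to them, so strike grey, red from seat 2, seat 3.
seat 2 must be purple (only option left). Strike purple from seat 3, seat 7.
So brown goes to seat 3.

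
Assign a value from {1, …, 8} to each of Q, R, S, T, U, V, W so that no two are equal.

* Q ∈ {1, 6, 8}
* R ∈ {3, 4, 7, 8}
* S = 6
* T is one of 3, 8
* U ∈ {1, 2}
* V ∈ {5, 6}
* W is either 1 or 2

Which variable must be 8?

Q

S's domain is down to {6}, so S = 6. Strike 6 from Q, V.
V must be 5 (only option left).
U and W share exactly the 2 values {1, 2}; by pigeonhole those values go to them, so strike 1, 2 from Q.
So 8 goes to Q.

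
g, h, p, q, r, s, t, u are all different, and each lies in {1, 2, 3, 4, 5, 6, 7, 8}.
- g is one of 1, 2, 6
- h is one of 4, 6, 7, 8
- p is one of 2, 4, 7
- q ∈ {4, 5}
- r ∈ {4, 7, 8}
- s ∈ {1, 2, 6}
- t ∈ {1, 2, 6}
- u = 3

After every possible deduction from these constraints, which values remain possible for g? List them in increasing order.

1, 2, 6

u has just one choice, so u = 3.
The 7 still-open variables together cover exactly {1, 2, 4, 5, 6, 7, 8} — 7 values for 7 variables — and 5 appears only in q's list, so q = 5.
The 3 variables g, s, t are confined to {1, 2, 6}, which locks those values in; drop them from h, p.
No further eliminations apply; g can still be any of 1, 2, 6.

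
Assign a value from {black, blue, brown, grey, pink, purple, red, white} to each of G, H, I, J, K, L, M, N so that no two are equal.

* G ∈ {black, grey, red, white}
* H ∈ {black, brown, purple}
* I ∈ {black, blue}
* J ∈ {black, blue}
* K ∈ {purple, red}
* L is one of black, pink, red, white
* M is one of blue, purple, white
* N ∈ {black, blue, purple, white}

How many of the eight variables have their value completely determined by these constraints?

4

The 8 variables draw from only 8 values {black, blue, brown, grey, pink, purple, red, white}, so each is used; only H can be brown, hence H = brown.
The 7 still-open variables draw from only 7 values {black, blue, grey, pink, purple, red, white}, so each is used; only G can be grey, hence G = grey.
Among the 6 still-open variables, pink fits only L (and all 6 values in {black, blue, pink, purple, red, white} must be used), so L = pink.
The 5 still-open variables draw from only 5 values {black, blue, purple, red, white}, so each is used; only K can be red, hence K = red.
I and J share exactly the 2 values {black, blue}; by pigeonhole those values go to them, so strike black, blue from M, N.
Determined: G=grey, H=brown, K=red, L=pink. The other variables each still have more than one consistent value. That makes 4.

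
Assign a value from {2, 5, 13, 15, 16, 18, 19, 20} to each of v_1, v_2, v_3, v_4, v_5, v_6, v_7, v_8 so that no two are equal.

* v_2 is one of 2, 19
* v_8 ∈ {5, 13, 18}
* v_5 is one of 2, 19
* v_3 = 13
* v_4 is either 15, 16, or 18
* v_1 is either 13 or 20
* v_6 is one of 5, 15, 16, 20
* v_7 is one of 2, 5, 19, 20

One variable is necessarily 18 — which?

v_3's domain is down to {13}, so v_3 = 13. Strike 13 from v_1, v_8.
v_1's domain is down to {20}, so v_1 = 20. Remove 20 from v_6, v_7.
The 2 variables v_2 and v_5 are confined to {2, 19}, which locks those values in; drop them from v_7.
v_7's domain is down to {5}, so v_7 = 5. So v_6, v_8 can't be 5.
So 18 goes to v_8.

v_8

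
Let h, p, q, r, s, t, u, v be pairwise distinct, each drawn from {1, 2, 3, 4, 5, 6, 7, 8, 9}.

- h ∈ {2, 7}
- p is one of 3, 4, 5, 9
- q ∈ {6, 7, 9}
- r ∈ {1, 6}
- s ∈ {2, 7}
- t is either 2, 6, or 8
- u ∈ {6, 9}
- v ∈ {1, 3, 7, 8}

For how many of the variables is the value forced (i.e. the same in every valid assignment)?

3

h and s share exactly the 2 values {2, 7}; by pigeonhole those values go to them, so strike 2, 7 from q, t, v.
q and u share exactly the 2 values {6, 9}; by pigeonhole those values go to them, so strike 6, 9 from p, r, t.
r must be 1 (only option left). Remove 1 from v.
t has just one choice, so t = 8. So v can't be 8.
v must be 3 (only option left). Strike 3 from p.
Determined: r=1, t=8, v=3. The other variables each still have more than one consistent value. That makes 3.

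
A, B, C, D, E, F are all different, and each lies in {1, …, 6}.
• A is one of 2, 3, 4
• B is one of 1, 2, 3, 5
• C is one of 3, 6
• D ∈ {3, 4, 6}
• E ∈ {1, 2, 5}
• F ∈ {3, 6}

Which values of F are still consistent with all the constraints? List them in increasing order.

3, 6

C and F between them cover only {3, 6} — a naked pair. Remove those values from A, B, D.
D's domain is down to {4}, so D = 4. So A can't be 4.
A has just one choice, so A = 2. Eliminate 2 elsewhere: B, E.
No further eliminations apply; F can still be any of 3, 6.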